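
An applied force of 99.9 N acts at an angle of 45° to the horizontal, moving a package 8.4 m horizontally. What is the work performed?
W = F·d·cosθ = (99.9)(8.4)cos(45°) = 593.4 J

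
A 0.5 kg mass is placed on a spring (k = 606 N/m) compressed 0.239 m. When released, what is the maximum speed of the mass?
½kx² = ½mv² ⇒ v = x√(k/m) = (0.239)√(606/0.5) = 8.32 m/s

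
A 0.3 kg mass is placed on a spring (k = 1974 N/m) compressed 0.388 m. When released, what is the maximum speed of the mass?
½kx² = ½mv² ⇒ v = x√(k/m) = (0.388)√(1974/0.3) = 31.47 m/s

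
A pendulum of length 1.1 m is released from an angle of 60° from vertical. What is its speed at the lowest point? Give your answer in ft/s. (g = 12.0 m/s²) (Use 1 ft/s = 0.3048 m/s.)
h = L(1 − cosθ) = 1.1(1 − cos60°) = 0.55 m
v = √(2gh) = √(2·12.0·0.55) = 3.63318 m/s = 11.92 ft/s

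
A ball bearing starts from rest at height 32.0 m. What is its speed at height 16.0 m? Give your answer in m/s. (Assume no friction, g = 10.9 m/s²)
mgh₁ = mgh₂ + ½mv² ⇒ v = √(2g(h₁−h₂)) = √(2·10.9·16.0) = 18.68 m/s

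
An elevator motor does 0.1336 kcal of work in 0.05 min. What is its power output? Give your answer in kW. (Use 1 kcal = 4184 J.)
Convert to SI: W = 558.982 J, t = 3.0 s
P = W/t = 558.982/3.0 = 186.327 W = 0.1863 kW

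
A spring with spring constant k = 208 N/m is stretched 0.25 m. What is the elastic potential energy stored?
PE = ½kx² = ½(208)(0.25)² = 6.5 J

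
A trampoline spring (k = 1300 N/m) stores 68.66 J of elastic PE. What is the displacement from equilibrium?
x = √(2·PE/k) = √(2·68.66/1300) = 0.325 m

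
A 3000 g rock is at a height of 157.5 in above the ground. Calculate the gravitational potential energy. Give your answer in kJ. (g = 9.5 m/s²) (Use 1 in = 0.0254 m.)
Convert to SI: m = 3.0 kg, h = 4.0005 m
PE = mgh = (3.0)(9.5)(4.0005) = 114.014 J = 0.114 kJ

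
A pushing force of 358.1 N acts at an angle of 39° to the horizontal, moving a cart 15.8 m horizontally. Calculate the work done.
W = F·d·cosθ = (358.1)(15.8)cos(39°) = 4397 J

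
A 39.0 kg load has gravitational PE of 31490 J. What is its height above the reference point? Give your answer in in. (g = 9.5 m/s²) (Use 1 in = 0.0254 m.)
h = PE/(mg) = 31490.0/(39.0·9.5) = 84.9933 m = 3346 in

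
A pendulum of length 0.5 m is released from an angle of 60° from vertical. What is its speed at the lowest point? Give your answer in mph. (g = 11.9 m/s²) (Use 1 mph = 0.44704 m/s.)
h = L(1 − cosθ) = 0.5(1 − cos60°) = 0.25 m
v = √(2gh) = √(2·11.9·0.25) = 2.43926 m/s = 5.456 mph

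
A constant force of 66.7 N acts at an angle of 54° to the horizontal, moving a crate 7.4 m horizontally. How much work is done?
W = F·d·cosθ = (66.7)(7.4)cos(54°) = 290.1 J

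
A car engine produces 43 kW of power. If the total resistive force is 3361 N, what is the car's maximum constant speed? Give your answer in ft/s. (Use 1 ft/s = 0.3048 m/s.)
P = Fv ⇒ v = P/F = 43000 W/3361.0 N = 12.7938 m/s = 41.97 ft/s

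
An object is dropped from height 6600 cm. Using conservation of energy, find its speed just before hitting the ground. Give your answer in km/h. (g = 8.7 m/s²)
Convert to SI: h = 66.0 m
mgh = ½mv² ⇒ v = √(2gh) = √(2·8.7·66.0) = 33.8881 m/s = 122.0 km/h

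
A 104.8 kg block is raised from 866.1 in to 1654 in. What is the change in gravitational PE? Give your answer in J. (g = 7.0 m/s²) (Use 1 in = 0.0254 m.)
Convert to SI: m = 104.8 kg, Δh = 20.0127 m
ΔPE = mgΔh = (104.8)(7.0)(20.0127) = 14680 J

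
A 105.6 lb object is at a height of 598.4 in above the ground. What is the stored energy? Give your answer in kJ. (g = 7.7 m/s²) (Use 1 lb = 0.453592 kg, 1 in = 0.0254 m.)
Convert to SI: m = 47.8993 kg, h = 15.1994 m
PE = mgh = (47.8993)(7.7)(15.1994) = 5605.9 J = 5.606 kJ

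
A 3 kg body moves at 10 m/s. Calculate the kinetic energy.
KE = ½mv² = ½(3)(10)² = 150.0 J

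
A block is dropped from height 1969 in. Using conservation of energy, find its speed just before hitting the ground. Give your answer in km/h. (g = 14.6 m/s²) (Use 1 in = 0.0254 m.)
Convert to SI: h = 50.0126 m
mgh = ½mv² ⇒ v = √(2gh) = √(2·14.6·50.0126) = 38.2148 m/s = 137.6 km/h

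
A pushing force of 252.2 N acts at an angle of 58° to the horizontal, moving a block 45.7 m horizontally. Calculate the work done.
W = F·d·cosθ = (252.2)(45.7)cos(58°) = 6108 J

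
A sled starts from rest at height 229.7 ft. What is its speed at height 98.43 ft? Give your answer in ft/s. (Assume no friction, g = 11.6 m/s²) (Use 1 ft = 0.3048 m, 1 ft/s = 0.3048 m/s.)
Convert to SI: h₁−h₂ = 40.0111 m
mgh₁ = mgh₂ + ½mv² ⇒ v = √(2g(h₁−h₂)) = √(2·11.6·40.0111) = 30.4673 m/s = 99.96 ft/s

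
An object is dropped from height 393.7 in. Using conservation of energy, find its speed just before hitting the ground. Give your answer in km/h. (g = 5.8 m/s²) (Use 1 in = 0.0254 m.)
Convert to SI: h = 9.99998 m
mgh = ½mv² ⇒ v = √(2gh) = √(2·5.8·9.99998) = 10.7703 m/s = 38.77 km/h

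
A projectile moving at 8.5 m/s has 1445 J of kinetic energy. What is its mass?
m = 2·KE/v² = 2·1445/(8.5)² = 40.0 kg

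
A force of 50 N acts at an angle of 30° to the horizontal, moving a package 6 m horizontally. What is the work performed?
W = F·d·cosθ = (50)(6)cos(30°) = 259.8 J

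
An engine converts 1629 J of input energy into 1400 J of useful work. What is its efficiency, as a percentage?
η = W_out/W_in = 1400/1629 = 85.94%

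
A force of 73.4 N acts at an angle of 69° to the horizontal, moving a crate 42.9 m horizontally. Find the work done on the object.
W = F·d·cosθ = (73.4)(42.9)cos(69°) = 1128 J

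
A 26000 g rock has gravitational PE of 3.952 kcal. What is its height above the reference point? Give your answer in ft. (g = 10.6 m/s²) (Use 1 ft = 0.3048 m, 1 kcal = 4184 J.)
Convert to SI: m = 26.0 kg, PE = 16535.2 J
h = PE/(mg) = 16535.2/(26.0·10.6) = 59.997 m = 196.8 ft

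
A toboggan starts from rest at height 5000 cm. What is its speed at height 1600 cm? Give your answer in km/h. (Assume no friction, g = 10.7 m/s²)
Convert to SI: h₁−h₂ = 34.0 m
mgh₁ = mgh₂ + ½mv² ⇒ v = √(2g(h₁−h₂)) = √(2·10.7·34.0) = 26.9741 m/s = 97.11 km/h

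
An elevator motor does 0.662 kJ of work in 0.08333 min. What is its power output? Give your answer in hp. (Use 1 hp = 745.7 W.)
Convert to SI: W = 662.0 J, t = 4.9998 s
P = W/t = 662.0/4.9998 = 132.405 W = 0.1776 hp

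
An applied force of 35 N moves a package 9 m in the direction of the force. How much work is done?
W = F·d = (35)(9) = 315.0 J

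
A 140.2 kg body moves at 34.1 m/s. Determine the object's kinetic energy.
KE = ½mv² = ½(140.2)(34.1)² = 81510 J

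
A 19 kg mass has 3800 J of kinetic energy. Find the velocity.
v = √(2·KE/m) = √(2·3800/19) = 20.0 m/s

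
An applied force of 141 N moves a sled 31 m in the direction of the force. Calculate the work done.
W = F·d = (141)(31) = 4371 J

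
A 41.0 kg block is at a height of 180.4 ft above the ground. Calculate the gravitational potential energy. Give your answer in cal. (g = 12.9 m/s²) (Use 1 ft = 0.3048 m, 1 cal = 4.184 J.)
Convert to SI: m = 41.0 kg, h = 54.9859 m
PE = mgh = (41.0)(12.9)(54.9859) = 29082.1 J = 6951 cal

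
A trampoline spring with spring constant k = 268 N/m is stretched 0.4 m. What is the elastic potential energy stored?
PE = ½kx² = ½(268)(0.4)² = 21.44 J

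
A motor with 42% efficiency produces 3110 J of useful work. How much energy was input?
W_in = W_out/η = 3110/0.42 = 7405 J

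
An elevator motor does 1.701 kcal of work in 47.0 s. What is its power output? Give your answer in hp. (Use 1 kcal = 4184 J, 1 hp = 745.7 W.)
Convert to SI: W = 7116.98 J, t = 47.0 s
P = W/t = 7116.98/47.0 = 151.425 W = 0.2031 hp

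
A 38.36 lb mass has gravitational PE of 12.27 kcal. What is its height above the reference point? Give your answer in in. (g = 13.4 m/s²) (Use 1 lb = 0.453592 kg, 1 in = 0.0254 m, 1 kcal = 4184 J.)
Convert to SI: m = 17.3998 kg, PE = 51337.7 J
h = PE/(mg) = 51337.7/(17.3998·13.4) = 220.185 m = 8669 in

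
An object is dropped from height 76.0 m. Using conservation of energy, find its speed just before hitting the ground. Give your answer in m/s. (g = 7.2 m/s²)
mgh = ½mv² ⇒ v = √(2gh) = √(2·7.2·76.0) = 33.08 m/s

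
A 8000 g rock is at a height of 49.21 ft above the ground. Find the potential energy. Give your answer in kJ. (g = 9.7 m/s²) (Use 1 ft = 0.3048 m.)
Convert to SI: m = 8.0 kg, h = 14.9992 m
PE = mgh = (8.0)(9.7)(14.9992) = 1163.94 J = 1.164 kJ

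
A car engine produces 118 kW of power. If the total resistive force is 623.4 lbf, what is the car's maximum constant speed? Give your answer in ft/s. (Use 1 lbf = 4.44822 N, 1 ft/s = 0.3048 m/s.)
Convert to SI: F = 2773.02 N
P = Fv ⇒ v = P/F = 118000 W/2773.02 N = 42.5529 m/s = 139.6 ft/s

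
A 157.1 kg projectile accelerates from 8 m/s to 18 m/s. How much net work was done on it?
W = ΔKE = ½m(v₂² − v₁²) = ½(157.1)(18² − 8²) = 20423.0 J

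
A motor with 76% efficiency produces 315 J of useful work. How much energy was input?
W_in = W_out/η = 315/0.76 = 414.5 J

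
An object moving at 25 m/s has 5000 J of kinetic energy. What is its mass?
m = 2·KE/v² = 2·5000/(25)² = 16.0 kg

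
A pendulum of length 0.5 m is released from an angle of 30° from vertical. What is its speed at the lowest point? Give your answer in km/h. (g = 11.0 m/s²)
h = L(1 − cosθ) = 0.5(1 − cos30°) = 0.0669873 m
v = √(2gh) = √(2·11.0·0.0669873) = 1.21397 m/s = 4.37 km/h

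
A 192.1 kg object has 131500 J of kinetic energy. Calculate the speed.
v = √(2·KE/m) = √(2·131500/192.1) = 37.0 m/s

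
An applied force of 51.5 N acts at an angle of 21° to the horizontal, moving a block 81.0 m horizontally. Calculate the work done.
W = F·d·cosθ = (51.5)(81.0)cos(21°) = 3894 J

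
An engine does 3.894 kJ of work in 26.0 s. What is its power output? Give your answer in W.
Convert to SI: W = 3894.0 J, t = 26.0 s
P = W/t = 3894.0/26.0 = 149.8 W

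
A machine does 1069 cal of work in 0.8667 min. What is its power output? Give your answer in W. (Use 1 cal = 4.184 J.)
Convert to SI: W = 4472.7 J, t = 52.002 s
P = W/t = 4472.7/52.002 = 86.01 W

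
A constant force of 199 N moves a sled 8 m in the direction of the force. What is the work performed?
W = F·d = (199)(8) = 1592 J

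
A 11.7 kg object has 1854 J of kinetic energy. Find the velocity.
v = √(2·KE/m) = √(2·1854/11.7) = 17.8 m/s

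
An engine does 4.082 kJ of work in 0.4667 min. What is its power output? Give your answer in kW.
Convert to SI: W = 4082.0 J, t = 28.002 s
P = W/t = 4082.0/28.002 = 145.775 W = 0.1458 kW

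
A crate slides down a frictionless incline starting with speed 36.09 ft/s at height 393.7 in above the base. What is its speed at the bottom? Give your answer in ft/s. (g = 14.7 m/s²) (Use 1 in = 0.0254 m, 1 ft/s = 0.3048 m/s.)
Convert to SI: v₀ = 11.0002 m/s, h = 9.99998 m
½mv₀² + mgh = ½mv² ⇒ v = √(v₀² + 2gh) = √(11.0002² + 2·14.7·9.99998) = 20.3717 m/s = 66.84 ft/s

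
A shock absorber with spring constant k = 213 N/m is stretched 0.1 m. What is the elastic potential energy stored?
PE = ½kx² = ½(213)(0.1)² = 1.065 J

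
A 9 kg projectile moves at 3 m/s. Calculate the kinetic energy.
KE = ½mv² = ½(9)(3)² = 40.5 J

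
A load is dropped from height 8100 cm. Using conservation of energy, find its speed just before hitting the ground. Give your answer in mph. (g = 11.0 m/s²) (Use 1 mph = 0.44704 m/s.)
Convert to SI: h = 81.0 m
mgh = ½mv² ⇒ v = √(2gh) = √(2·11.0·81.0) = 42.2137 m/s = 94.43 mph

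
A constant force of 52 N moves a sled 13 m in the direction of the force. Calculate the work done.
W = F·d = (52)(13) = 676.0 J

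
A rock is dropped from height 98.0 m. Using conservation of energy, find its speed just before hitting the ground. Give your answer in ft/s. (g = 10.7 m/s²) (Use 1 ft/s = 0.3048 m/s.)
mgh = ½mv² ⇒ v = √(2gh) = √(2·10.7·98.0) = 45.7952 m/s = 150.2 ft/s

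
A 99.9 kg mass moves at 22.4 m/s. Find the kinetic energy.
KE = ½mv² = ½(99.9)(22.4)² = 25060 J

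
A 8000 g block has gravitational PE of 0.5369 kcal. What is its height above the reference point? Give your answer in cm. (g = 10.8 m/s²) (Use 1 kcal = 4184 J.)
Convert to SI: m = 8.0 kg, PE = 2246.39 J
h = PE/(mg) = 2246.39/(8.0·10.8) = 25.9999 m = 2600 cm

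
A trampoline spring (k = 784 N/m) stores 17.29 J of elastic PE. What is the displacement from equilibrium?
x = √(2·PE/k) = √(2·17.29/784) = 0.21 m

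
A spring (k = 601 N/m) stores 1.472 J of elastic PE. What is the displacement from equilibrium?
x = √(2·PE/k) = √(2·1.472/601) = 0.06999 m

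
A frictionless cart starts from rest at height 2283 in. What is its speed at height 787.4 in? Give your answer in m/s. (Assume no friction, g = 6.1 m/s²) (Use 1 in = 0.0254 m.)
Convert to SI: h₁−h₂ = 37.9882 m
mgh₁ = mgh₂ + ½mv² ⇒ v = √(2g(h₁−h₂)) = √(2·6.1·37.9882) = 21.53 m/s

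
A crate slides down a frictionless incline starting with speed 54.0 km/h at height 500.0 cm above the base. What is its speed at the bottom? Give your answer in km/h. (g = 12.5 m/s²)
Convert to SI: v₀ = 15.0 m/s, h = 5.0 m
½mv₀² + mgh = ½mv² ⇒ v = √(v₀² + 2gh) = √(15.0² + 2·12.5·5.0) = 18.7083 m/s = 67.35 km/h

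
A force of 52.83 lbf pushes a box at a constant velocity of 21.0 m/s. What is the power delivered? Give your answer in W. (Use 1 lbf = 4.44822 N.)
Convert to SI: F = 234.999 N, v = 21.0 m/s
P = Fv = (234.999)(21.0) = 4935 W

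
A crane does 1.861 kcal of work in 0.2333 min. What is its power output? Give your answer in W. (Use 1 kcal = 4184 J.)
Convert to SI: W = 7786.42 J, t = 13.998 s
P = W/t = 7786.42/13.998 = 556.3 W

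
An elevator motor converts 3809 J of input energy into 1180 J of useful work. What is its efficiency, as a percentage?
η = W_out/W_in = 1180/3809 = 30.98%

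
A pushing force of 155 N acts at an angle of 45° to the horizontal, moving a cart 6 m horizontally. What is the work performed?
W = F·d·cosθ = (155)(6)cos(45°) = 657.6 J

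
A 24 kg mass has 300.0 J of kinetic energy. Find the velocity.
v = √(2·KE/m) = √(2·300.0/24) = 5.0 m/s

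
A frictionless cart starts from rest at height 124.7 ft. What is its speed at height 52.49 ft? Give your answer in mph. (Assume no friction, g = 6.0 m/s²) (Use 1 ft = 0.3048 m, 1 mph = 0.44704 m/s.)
Convert to SI: h₁−h₂ = 22.0096 m
mgh₁ = mgh₂ + ½mv² ⇒ v = √(2g(h₁−h₂)) = √(2·6.0·22.0096) = 16.2516 m/s = 36.35 mph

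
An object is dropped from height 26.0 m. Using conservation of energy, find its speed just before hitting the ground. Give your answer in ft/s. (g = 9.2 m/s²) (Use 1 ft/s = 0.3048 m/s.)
mgh = ½mv² ⇒ v = √(2gh) = √(2·9.2·26.0) = 21.8724 m/s = 71.76 ft/s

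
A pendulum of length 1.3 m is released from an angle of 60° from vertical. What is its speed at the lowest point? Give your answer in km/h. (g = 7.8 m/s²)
h = L(1 − cosθ) = 1.3(1 − cos60°) = 0.65 m
v = √(2gh) = √(2·7.8·0.65) = 3.18434 m/s = 11.46 km/h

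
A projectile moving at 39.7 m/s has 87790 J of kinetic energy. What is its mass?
m = 2·KE/v² = 2·87790/(39.7)² = 111.4 kg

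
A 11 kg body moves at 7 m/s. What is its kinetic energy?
KE = ½mv² = ½(11)(7)² = 269.5 J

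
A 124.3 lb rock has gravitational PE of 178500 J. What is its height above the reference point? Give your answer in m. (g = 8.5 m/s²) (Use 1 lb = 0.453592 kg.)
Convert to SI: m = 56.3815 kg, PE = 178500 J
h = PE/(mg) = 178500/(56.3815·8.5) = 372.5 m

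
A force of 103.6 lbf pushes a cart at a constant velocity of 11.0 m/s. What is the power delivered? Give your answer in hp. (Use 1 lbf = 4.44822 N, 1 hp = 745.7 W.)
Convert to SI: F = 460.836 N, v = 11.0 m/s
P = Fv = (460.836)(11.0) = 5069.19 W = 6.798 hp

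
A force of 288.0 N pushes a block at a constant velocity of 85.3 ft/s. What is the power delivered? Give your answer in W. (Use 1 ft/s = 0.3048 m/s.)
Convert to SI: F = 288.0 N, v = 25.9994 m/s
P = Fv = (288.0)(25.9994) = 7488 W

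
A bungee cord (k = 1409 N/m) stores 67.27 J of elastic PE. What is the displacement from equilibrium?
x = √(2·PE/k) = √(2·67.27/1409) = 0.309 m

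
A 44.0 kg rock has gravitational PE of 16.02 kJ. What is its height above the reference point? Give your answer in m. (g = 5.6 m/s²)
Convert to SI: m = 44.0 kg, PE = 16020.0 J
h = PE/(mg) = 16020.0/(44.0·5.6) = 65.02 m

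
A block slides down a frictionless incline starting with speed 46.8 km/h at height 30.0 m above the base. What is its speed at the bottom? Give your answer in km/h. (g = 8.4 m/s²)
Convert to SI: v₀ = 13.0 m/s, h = 30.0 m
½mv₀² + mgh = ½mv² ⇒ v = √(v₀² + 2gh) = √(13.0² + 2·8.4·30.0) = 25.9422 m/s = 93.39 km/h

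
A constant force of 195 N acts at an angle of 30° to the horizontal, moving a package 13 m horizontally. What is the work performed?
W = F·d·cosθ = (195)(13)cos(30°) = 2195 J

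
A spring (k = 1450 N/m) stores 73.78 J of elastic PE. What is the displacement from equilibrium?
x = √(2·PE/k) = √(2·73.78/1450) = 0.319 m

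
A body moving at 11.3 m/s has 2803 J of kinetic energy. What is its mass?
m = 2·KE/v² = 2·2803/(11.3)² = 43.9 kg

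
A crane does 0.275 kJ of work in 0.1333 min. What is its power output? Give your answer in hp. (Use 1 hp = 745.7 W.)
Convert to SI: W = 275.0 J, t = 7.998 s
P = W/t = 275.0/7.998 = 34.3836 W = 0.04611 hp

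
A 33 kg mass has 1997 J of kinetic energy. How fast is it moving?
v = √(2·KE/m) = √(2·1997/33) = 11.0 m/s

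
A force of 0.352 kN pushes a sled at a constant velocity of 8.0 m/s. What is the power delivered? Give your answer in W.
Convert to SI: F = 352.0 N, v = 8.0 m/s
P = Fv = (352.0)(8.0) = 2816 W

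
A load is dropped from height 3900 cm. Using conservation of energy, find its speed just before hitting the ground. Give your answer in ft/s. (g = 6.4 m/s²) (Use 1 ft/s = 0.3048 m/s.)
Convert to SI: h = 39.0 m
mgh = ½mv² ⇒ v = √(2gh) = √(2·6.4·39.0) = 22.3428 m/s = 73.3 ft/s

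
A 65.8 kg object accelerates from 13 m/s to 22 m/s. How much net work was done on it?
W = ΔKE = ½m(v₂² − v₁²) = ½(65.8)(22² − 13²) = 10363.5 J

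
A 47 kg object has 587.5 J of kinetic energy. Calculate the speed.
v = √(2·KE/m) = √(2·587.5/47) = 5.0 m/s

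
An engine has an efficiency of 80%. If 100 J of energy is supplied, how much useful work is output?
W_out = η·W_in = 0.8·100 = 80.0 J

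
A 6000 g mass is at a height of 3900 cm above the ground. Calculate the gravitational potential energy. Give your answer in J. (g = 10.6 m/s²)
Convert to SI: m = 6.0 kg, h = 39.0 m
PE = mgh = (6.0)(10.6)(39.0) = 2480 J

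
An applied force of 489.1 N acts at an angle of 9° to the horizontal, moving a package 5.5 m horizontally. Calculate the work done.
W = F·d·cosθ = (489.1)(5.5)cos(9°) = 2657 J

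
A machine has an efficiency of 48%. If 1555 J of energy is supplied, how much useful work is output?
W_out = η·W_in = 0.48·1555 = 746.4 J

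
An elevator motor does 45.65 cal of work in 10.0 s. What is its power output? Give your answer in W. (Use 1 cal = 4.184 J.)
Convert to SI: W = 191.0 J, t = 10.0 s
P = W/t = 191.0/10.0 = 19.1 W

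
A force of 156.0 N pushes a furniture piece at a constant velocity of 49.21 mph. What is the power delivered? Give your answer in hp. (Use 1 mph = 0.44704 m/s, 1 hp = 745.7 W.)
Convert to SI: F = 156.0 N, v = 21.9988 m/s
P = Fv = (156.0)(21.9988) = 3431.82 W = 4.602 hp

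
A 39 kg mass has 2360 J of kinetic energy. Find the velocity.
v = √(2·KE/m) = √(2·2360/39) = 11.0 m/s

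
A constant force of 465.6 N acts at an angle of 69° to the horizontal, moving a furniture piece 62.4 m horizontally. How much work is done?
W = F·d·cosθ = (465.6)(62.4)cos(69°) = 10410 J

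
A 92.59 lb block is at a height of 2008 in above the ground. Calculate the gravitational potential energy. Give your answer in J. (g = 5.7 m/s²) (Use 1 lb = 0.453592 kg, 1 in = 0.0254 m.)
Convert to SI: m = 41.9981 kg, h = 51.0032 m
PE = mgh = (41.9981)(5.7)(51.0032) = 12210 J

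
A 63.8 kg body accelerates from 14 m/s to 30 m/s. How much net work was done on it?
W = ΔKE = ½m(v₂² − v₁²) = ½(63.8)(30² − 14²) = 22457.6 J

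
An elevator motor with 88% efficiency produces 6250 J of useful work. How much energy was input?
W_in = W_out/η = 6250/0.88 = 7102 J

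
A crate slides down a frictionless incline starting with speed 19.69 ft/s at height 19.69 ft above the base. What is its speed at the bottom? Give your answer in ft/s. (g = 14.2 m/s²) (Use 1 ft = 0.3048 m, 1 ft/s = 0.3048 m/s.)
Convert to SI: v₀ = 6.00151 m/s, h = 6.00151 m
½mv₀² + mgh = ½mv² ⇒ v = √(v₀² + 2gh) = √(6.00151² + 2·14.2·6.00151) = 14.3688 m/s = 47.14 ft/s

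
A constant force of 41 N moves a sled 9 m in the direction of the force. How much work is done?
W = F·d = (41)(9) = 369.0 J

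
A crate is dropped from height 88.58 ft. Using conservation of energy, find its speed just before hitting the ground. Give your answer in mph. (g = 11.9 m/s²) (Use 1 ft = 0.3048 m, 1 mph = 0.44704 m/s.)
Convert to SI: h = 26.9992 m
mgh = ½mv² ⇒ v = √(2gh) = √(2·11.9·26.9992) = 25.3492 m/s = 56.7 mph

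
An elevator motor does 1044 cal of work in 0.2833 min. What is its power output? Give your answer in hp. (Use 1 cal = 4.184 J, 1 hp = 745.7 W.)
Convert to SI: W = 4368.1 J, t = 16.998 s
P = W/t = 4368.1/16.998 = 256.977 W = 0.3446 hp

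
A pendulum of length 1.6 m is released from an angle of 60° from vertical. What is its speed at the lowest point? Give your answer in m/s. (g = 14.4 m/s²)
h = L(1 − cosθ) = 1.6(1 − cos60°) = 0.8 m
v = √(2gh) = √(2·14.4·0.8) = 4.8 m/s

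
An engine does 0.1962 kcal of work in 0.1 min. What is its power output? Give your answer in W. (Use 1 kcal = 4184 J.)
Convert to SI: W = 820.901 J, t = 6.0 s
P = W/t = 820.901/6.0 = 136.8 W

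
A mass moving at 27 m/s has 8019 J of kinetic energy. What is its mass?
m = 2·KE/v² = 2·8019/(27)² = 22.0 kg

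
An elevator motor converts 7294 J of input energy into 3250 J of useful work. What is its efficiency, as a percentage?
η = W_out/W_in = 3250/7294 = 44.56%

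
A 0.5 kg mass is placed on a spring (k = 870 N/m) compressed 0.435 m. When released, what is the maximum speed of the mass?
½kx² = ½mv² ⇒ v = x√(k/m) = (0.435)√(870/0.5) = 18.15 m/s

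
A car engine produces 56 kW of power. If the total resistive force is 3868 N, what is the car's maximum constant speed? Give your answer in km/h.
P = Fv ⇒ v = P/F = 56000 W/3868.0 N = 14.4778 m/s = 52.12 km/h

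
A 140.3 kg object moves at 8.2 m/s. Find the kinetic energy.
KE = ½mv² = ½(140.3)(8.2)² = 4717 J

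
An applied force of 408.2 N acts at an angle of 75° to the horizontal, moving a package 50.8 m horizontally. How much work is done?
W = F·d·cosθ = (408.2)(50.8)cos(75°) = 5367 J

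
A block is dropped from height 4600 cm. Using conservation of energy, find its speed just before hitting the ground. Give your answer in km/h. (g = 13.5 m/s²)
Convert to SI: h = 46.0 m
mgh = ½mv² ⇒ v = √(2gh) = √(2·13.5·46.0) = 35.242 m/s = 126.9 km/h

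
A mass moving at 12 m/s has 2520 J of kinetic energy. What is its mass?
m = 2·KE/v² = 2·2520/(12)² = 35.0 kg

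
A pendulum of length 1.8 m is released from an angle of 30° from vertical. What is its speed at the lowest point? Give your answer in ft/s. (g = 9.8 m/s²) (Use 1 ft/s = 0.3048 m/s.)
h = L(1 − cosθ) = 1.8(1 − cos30°) = 0.241154 m
v = √(2gh) = √(2·9.8·0.241154) = 2.17408 m/s = 7.133 ft/s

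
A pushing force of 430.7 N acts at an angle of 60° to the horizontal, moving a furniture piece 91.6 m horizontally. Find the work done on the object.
W = F·d·cosθ = (430.7)(91.6)cos(60°) = 19730 J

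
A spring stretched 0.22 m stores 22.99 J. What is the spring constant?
k = 2·PE/x² = 2·22.99/(0.22)² = 950.0 N/m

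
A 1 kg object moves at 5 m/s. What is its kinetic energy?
KE = ½mv² = ½(1)(5)² = 12.5 J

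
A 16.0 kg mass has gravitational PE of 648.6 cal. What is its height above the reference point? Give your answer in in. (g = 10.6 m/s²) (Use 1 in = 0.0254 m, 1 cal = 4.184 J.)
Convert to SI: m = 16.0 kg, PE = 2713.74 J
h = PE/(mg) = 2713.74/(16.0·10.6) = 16.0008 m = 630.0 in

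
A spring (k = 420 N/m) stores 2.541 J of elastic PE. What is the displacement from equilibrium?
x = √(2·PE/k) = √(2·2.541/420) = 0.11 m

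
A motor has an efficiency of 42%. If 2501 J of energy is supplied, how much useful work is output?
W_out = η·W_in = 0.42·2501 = 1050.42 J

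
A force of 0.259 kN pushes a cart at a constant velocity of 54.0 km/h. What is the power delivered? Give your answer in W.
Convert to SI: F = 259.0 N, v = 15.0 m/s
P = Fv = (259.0)(15.0) = 3885 W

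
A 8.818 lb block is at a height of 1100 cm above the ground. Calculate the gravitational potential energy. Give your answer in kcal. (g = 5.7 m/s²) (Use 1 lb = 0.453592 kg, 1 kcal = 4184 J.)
Convert to SI: m = 3.99977 kg, h = 11.0 m
PE = mgh = (3.99977)(5.7)(11.0) = 250.786 J = 0.05994 kcal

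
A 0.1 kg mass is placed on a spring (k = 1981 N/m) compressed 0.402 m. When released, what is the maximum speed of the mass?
½kx² = ½mv² ⇒ v = x√(k/m) = (0.402)√(1981/0.1) = 56.58 m/s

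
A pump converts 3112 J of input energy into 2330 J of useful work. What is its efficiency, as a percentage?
η = W_out/W_in = 2330/3112 = 74.87%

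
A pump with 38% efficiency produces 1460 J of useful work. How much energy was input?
W_in = W_out/η = 1460/0.38 = 3842 J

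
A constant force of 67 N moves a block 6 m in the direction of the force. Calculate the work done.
W = F·d = (67)(6) = 402.0 J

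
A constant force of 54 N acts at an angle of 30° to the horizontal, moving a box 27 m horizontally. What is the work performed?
W = F·d·cosθ = (54)(27)cos(30°) = 1263 J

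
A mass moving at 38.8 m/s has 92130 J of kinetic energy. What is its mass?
m = 2·KE/v² = 2·92130/(38.8)² = 122.4 kg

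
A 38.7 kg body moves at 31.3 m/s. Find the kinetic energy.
KE = ½mv² = ½(38.7)(31.3)² = 18960 J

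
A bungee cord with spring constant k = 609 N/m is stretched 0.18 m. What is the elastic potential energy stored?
PE = ½kx² = ½(609)(0.18)² = 9.866 J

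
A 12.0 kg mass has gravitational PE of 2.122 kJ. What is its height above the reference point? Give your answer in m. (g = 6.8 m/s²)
Convert to SI: m = 12.0 kg, PE = 2122.0 J
h = PE/(mg) = 2122.0/(12.0·6.8) = 26.0 m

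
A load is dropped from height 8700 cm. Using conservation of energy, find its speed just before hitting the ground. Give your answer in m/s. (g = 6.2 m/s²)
Convert to SI: h = 87.0 m
mgh = ½mv² ⇒ v = √(2gh) = √(2·6.2·87.0) = 32.85 m/s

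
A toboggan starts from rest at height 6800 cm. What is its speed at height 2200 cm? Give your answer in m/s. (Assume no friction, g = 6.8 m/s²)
Convert to SI: h₁−h₂ = 46.0 m
mgh₁ = mgh₂ + ½mv² ⇒ v = √(2g(h₁−h₂)) = √(2·6.8·46.0) = 25.01 m/s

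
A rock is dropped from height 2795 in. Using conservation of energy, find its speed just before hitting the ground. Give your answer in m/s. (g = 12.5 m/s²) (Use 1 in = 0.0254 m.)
Convert to SI: h = 70.993 m
mgh = ½mv² ⇒ v = √(2gh) = √(2·12.5·70.993) = 42.13 m/s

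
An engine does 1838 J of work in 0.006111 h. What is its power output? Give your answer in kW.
Convert to SI: W = 1838.0 J, t = 21.9996 s
P = W/t = 1838.0/21.9996 = 83.547 W = 0.08355 kW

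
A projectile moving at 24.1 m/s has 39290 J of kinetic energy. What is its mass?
m = 2·KE/v² = 2·39290/(24.1)² = 135.3 kg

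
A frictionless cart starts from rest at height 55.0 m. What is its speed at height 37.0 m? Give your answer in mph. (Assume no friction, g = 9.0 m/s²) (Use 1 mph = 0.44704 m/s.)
mgh₁ = mgh₂ + ½mv² ⇒ v = √(2g(h₁−h₂)) = √(2·9.0·18.0) = 18.0 m/s = 40.26 mph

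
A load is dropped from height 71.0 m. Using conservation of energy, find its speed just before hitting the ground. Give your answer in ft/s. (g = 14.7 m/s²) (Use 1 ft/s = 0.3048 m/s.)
mgh = ½mv² ⇒ v = √(2gh) = √(2·14.7·71.0) = 45.6881 m/s = 149.9 ft/s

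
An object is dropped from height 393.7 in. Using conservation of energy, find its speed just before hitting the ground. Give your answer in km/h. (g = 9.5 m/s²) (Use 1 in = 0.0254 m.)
Convert to SI: h = 9.99998 m
mgh = ½mv² ⇒ v = √(2gh) = √(2·9.5·9.99998) = 13.784 m/s = 49.62 km/h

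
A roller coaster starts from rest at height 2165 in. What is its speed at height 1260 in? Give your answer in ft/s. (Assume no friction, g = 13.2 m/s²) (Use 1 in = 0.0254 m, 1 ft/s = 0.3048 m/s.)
Convert to SI: h₁−h₂ = 22.987 m
mgh₁ = mgh₂ + ½mv² ⇒ v = √(2g(h₁−h₂)) = √(2·13.2·22.987) = 24.6345 m/s = 80.82 ft/s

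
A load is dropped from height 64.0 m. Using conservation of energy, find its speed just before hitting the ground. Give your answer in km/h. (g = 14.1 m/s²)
mgh = ½mv² ⇒ v = √(2gh) = √(2·14.1·64.0) = 42.4829 m/s = 152.9 km/h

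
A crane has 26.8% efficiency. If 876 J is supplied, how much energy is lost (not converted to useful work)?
W_lost = W_in(1 − η) = 876·(1 − 0.268) = 641.2 J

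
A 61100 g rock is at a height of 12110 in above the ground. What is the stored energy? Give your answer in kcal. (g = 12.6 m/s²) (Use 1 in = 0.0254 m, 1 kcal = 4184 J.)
Convert to SI: m = 61.1 kg, h = 307.594 m
PE = mgh = (61.1)(12.6)(307.594) = 236804 J = 56.6 kcal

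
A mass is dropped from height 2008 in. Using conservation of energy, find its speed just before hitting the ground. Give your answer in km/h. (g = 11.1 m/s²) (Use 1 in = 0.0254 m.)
Convert to SI: h = 51.0032 m
mgh = ½mv² ⇒ v = √(2gh) = √(2·11.1·51.0032) = 33.6492 m/s = 121.1 km/h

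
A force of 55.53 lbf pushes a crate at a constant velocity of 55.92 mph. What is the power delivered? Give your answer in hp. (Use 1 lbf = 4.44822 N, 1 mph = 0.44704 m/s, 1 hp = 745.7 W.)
Convert to SI: F = 247.01 N, v = 24.9985 m/s
P = Fv = (247.01)(24.9985) = 6174.87 W = 8.281 hp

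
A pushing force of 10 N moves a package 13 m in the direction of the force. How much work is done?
W = F·d = (10)(13) = 130.0 J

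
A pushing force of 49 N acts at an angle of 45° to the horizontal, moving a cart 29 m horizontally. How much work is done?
W = F·d·cosθ = (49)(29)cos(45°) = 1005 J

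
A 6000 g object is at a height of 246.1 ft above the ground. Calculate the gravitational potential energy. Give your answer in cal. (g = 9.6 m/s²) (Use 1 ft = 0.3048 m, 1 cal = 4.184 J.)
Convert to SI: m = 6.0 kg, h = 75.0113 m
PE = mgh = (6.0)(9.6)(75.0113) = 4320.65 J = 1033 cal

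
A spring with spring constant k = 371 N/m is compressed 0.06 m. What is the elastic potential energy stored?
PE = ½kx² = ½(371)(0.06)² = 0.6678 J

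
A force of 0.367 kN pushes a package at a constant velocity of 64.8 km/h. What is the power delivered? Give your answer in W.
Convert to SI: F = 367.0 N, v = 18.0 m/s
P = Fv = (367.0)(18.0) = 6606 W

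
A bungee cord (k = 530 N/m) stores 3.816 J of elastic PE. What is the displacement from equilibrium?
x = √(2·PE/k) = √(2·3.816/530) = 0.12 m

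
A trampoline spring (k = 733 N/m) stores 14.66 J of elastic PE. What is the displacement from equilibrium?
x = √(2·PE/k) = √(2·14.66/733) = 0.2 m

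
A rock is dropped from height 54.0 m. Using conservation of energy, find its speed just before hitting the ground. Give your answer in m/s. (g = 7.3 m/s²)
mgh = ½mv² ⇒ v = √(2gh) = √(2·7.3·54.0) = 28.08 m/s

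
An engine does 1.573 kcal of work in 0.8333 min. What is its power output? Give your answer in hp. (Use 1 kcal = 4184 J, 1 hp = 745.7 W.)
Convert to SI: W = 6581.43 J, t = 49.998 s
P = W/t = 6581.43/49.998 = 131.634 W = 0.1765 hp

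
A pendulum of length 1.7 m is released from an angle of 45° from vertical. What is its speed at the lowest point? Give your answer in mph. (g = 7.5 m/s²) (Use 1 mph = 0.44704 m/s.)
h = L(1 − cosθ) = 1.7(1 − cos45°) = 0.497918 m
v = √(2gh) = √(2·7.5·0.497918) = 2.73291 m/s = 6.113 mph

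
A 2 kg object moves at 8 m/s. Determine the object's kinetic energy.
KE = ½mv² = ½(2)(8)² = 64.0 J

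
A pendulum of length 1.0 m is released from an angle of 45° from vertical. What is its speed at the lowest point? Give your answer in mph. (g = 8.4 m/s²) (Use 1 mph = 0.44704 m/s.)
h = L(1 − cosθ) = 1.0(1 − cos45°) = 0.292893 m
v = √(2gh) = √(2·8.4·0.292893) = 2.21824 m/s = 4.962 mph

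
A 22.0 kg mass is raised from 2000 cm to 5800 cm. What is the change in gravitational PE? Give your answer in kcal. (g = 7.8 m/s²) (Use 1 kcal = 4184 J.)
Convert to SI: m = 22.0 kg, Δh = 38.0 m
ΔPE = mgΔh = (22.0)(7.8)(38.0) = 6520.8 J = 1.559 kcal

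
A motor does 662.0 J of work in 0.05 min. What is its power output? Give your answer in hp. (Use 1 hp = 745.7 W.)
Convert to SI: W = 662.0 J, t = 3.0 s
P = W/t = 662.0/3.0 = 220.667 W = 0.2959 hp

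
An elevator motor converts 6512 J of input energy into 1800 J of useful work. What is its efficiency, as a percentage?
η = W_out/W_in = 1800/6512 = 27.64%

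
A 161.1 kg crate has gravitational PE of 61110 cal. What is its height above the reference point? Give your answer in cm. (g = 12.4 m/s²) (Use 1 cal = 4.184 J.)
Convert to SI: m = 161.1 kg, PE = 255684 J
h = PE/(mg) = 255684/(161.1·12.4) = 127.993 m = 12800 cm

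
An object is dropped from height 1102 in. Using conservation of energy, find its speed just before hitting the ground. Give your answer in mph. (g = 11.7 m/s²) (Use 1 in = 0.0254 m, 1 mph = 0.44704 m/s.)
Convert to SI: h = 27.9908 m
mgh = ½mv² ⇒ v = √(2gh) = √(2·11.7·27.9908) = 25.5927 m/s = 57.25 mph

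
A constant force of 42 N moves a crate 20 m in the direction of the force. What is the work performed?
W = F·d = (42)(20) = 840.0 J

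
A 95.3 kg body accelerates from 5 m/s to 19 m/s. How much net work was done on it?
W = ΔKE = ½m(v₂² − v₁²) = ½(95.3)(19² − 5²) = 16010.4 J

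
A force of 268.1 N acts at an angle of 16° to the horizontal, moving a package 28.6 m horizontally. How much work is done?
W = F·d·cosθ = (268.1)(28.6)cos(16°) = 7371 J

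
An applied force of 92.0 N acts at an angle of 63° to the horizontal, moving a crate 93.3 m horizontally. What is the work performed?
W = F·d·cosθ = (92.0)(93.3)cos(63°) = 3897 J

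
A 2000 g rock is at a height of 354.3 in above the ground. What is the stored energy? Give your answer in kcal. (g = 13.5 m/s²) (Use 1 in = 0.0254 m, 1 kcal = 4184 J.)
Convert to SI: m = 2.0 kg, h = 8.99922 m
PE = mgh = (2.0)(13.5)(8.99922) = 242.979 J = 0.05807 kcal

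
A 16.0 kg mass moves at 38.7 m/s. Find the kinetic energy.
KE = ½mv² = ½(16.0)(38.7)² = 11980 J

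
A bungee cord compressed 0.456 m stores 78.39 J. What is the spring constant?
k = 2·PE/x² = 2·78.39/(0.456)² = 754.0 N/m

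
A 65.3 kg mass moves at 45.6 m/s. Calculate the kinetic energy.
KE = ½mv² = ½(65.3)(45.6)² = 67890 J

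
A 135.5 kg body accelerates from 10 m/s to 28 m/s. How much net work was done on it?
W = ΔKE = ½m(v₂² − v₁²) = ½(135.5)(28² − 10²) = 46341.0 J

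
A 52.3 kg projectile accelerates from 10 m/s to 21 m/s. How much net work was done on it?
W = ΔKE = ½m(v₂² − v₁²) = ½(52.3)(21² − 10²) = 8917.15 J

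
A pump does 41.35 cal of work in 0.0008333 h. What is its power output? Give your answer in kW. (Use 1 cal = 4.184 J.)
Convert to SI: W = 173.008 J, t = 2.99988 s
P = W/t = 173.008/2.99988 = 57.6718 W = 0.05767 kW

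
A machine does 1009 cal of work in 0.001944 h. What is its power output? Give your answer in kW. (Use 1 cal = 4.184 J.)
Convert to SI: W = 4221.66 J, t = 6.9984 s
P = W/t = 4221.66/6.9984 = 603.232 W = 0.6032 kW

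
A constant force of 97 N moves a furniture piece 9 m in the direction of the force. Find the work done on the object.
W = F·d = (97)(9) = 873.0 J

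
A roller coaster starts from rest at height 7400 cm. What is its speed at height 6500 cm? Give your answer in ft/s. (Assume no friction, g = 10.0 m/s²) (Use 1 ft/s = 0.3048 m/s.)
Convert to SI: h₁−h₂ = 9.0 m
mgh₁ = mgh₂ + ½mv² ⇒ v = √(2g(h₁−h₂)) = √(2·10.0·9.0) = 13.4164 m/s = 44.02 ft/s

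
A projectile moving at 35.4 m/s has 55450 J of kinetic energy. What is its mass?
m = 2·KE/v² = 2·55450/(35.4)² = 88.5 kg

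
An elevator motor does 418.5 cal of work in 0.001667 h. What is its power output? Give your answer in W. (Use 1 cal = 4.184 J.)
Convert to SI: W = 1751.0 J, t = 6.0012 s
P = W/t = 1751.0/6.0012 = 291.8 W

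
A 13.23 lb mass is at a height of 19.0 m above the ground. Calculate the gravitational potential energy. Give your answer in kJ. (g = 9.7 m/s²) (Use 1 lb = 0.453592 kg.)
Convert to SI: m = 6.00102 kg, h = 19.0 m
PE = mgh = (6.00102)(9.7)(19.0) = 1105.99 J = 1.106 kJ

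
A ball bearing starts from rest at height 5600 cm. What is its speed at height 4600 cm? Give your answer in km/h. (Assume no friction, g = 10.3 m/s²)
Convert to SI: h₁−h₂ = 10.0 m
mgh₁ = mgh₂ + ½mv² ⇒ v = √(2g(h₁−h₂)) = √(2·10.3·10.0) = 14.3527 m/s = 51.67 km/h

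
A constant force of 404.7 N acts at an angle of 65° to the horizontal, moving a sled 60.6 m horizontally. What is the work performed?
W = F·d·cosθ = (404.7)(60.6)cos(65°) = 10360 J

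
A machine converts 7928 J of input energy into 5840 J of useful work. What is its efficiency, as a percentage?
η = W_out/W_in = 5840/7928 = 73.66%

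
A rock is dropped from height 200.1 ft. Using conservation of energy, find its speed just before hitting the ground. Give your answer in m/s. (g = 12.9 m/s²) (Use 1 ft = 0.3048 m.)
Convert to SI: h = 60.9905 m
mgh = ½mv² ⇒ v = √(2gh) = √(2·12.9·60.9905) = 39.67 m/s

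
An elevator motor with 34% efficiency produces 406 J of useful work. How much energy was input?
W_in = W_out/η = 406/0.34 = 1194 J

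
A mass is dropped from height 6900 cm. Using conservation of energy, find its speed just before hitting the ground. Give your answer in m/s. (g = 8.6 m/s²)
Convert to SI: h = 69.0 m
mgh = ½mv² ⇒ v = √(2gh) = √(2·8.6·69.0) = 34.45 m/s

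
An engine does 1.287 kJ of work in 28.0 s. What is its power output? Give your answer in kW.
Convert to SI: W = 1287.0 J, t = 28.0 s
P = W/t = 1287.0/28.0 = 45.9643 W = 0.04596 kW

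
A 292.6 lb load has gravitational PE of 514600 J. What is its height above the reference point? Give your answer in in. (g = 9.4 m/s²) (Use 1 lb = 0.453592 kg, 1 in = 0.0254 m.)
Convert to SI: m = 132.721 kg, PE = 514600 J
h = PE/(mg) = 514600/(132.721·9.4) = 412.479 m = 16240 in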